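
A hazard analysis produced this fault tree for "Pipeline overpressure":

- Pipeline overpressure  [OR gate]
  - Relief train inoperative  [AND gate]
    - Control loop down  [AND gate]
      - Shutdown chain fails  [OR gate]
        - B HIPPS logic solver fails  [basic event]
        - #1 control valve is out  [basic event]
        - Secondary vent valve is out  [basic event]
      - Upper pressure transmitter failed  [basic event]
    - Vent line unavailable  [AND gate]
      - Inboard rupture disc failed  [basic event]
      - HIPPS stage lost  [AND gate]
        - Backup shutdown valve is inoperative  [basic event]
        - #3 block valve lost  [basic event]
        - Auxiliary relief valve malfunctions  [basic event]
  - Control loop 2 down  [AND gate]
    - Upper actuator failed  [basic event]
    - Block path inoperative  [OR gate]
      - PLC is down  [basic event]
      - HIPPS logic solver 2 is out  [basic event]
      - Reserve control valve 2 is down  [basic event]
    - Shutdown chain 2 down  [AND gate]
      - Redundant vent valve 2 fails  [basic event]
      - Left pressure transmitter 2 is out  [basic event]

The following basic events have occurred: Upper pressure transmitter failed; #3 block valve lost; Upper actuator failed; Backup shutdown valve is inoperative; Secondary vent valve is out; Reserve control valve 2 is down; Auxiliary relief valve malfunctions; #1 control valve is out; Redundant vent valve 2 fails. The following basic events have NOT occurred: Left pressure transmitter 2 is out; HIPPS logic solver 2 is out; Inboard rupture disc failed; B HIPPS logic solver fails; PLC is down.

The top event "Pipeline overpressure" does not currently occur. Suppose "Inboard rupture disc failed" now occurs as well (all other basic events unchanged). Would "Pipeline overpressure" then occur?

Counterfactual: set "Inboard rupture disc failed" to occurred.
Shutdown chain fails [OR]: B HIPPS logic solver fails=not, #1 control valve is out=occurs, Secondary vent valve is out=occurs → at least one input occurs → occurs.
Control loop down [AND]: Shutdown chain fails=occurs, Upper pressure transmitter failed=occurs → all inputs occur → occurs.
HIPPS stage lost [AND]: Backup shutdown valve is inoperative=occurs, #3 block valve lost=occurs, Auxiliary relief valve malfunctions=occurs → all inputs occur → occurs.
Vent line unavailable [AND]: Inboard rupture disc failed=occurs, HIPPS stage lost=occurs → all inputs occur → occurs.
Relief train inoperative [AND]: Control loop down=occurs, Vent line unavailable=occurs → all inputs occur → occurs.
Block path inoperative [OR]: PLC is down=not, HIPPS logic solver 2 is out=not, Reserve control valve 2 is down=occurs → at least one input occurs → occurs.
Shutdown chain 2 down [AND]: Redundant vent valve 2 fails=occurs, Left pressure transmitter 2 is out=not → not all inputs occur → does not occur.
Control loop 2 down [AND]: Upper actuator failed=occurs, Block path inoperative=occurs, Shutdown chain 2 down=not → not all inputs occur → does not occur.
Pipeline overpressure [OR]: Relief train inoperative=occurs, Control loop 2 down=not → at least one input occurs → occurs.

Yes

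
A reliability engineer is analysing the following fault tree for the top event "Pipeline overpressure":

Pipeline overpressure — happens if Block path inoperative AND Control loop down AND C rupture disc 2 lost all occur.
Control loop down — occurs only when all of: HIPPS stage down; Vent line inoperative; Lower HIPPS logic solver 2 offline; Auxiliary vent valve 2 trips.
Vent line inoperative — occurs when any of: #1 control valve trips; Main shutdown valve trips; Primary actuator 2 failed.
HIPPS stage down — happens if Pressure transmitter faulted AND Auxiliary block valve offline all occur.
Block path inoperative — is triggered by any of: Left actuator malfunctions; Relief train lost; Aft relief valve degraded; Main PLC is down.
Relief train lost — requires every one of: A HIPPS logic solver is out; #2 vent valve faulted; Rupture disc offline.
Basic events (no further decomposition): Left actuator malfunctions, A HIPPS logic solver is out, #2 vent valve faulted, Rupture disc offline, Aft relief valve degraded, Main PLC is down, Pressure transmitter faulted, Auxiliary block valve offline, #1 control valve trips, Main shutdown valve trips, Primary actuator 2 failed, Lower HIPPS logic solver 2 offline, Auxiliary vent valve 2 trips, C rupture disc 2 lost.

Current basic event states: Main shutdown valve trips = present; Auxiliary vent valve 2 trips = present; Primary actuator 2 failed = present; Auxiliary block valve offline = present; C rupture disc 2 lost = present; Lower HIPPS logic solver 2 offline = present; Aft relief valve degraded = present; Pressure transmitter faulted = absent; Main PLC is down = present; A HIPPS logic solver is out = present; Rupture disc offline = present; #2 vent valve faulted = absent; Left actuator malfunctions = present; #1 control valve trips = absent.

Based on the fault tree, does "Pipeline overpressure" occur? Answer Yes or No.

No

Relief train lost [AND]: A HIPPS logic solver is out=occurs, #2 vent valve faulted=not, Rupture disc offline=occurs → not all inputs occur → does not occur.
Block path inoperative [OR]: Left actuator malfunctions=occurs, Relief train lost=not, Aft relief valve degraded=occurs, Main PLC is down=occurs → at least one input occurs → occurs.
HIPPS stage down [AND]: Pressure transmitter faulted=not, Auxiliary block valve offline=occurs → not all inputs occur → does not occur.
Vent line inoperative [OR]: #1 control valve trips=not, Main shutdown valve trips=occurs, Primary actuator 2 failed=occurs → at least one input occurs → occurs.
Control loop down [AND]: HIPPS stage down=not, Vent line inoperative=occurs, Lower HIPPS logic solver 2 offline=occurs, Auxiliary vent valve 2 trips=occurs → not all inputs occur → does not occur.
Pipeline overpressure [AND]: Block path inoperative=occurs, Control loop down=not, C rupture disc 2 lost=occurs → not all inputs occur → does not occur.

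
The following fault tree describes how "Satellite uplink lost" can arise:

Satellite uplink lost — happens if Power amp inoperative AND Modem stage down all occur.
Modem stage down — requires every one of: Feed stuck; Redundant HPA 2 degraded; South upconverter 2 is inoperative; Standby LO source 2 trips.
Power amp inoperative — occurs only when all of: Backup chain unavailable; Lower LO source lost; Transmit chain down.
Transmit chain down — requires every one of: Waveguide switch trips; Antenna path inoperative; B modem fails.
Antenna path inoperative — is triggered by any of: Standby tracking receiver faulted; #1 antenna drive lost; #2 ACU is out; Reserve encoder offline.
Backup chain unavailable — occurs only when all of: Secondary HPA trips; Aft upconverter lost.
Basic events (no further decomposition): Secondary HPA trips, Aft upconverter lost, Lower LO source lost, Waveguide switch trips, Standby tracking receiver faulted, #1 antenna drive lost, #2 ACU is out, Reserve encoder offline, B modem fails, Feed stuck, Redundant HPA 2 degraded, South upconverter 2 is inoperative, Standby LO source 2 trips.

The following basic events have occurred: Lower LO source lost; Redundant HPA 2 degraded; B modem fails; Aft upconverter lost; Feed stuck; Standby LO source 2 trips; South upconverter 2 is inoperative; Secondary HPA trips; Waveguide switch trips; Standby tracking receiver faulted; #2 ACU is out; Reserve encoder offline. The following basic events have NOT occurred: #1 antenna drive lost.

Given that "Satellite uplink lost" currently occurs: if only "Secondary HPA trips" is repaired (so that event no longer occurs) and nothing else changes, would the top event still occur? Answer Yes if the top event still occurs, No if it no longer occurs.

No

Counterfactual: set "Secondary HPA trips" to not occurred.
Backup chain unavailable [AND]: Secondary HPA trips=not, Aft upconverter lost=occurs → not all inputs occur → does not occur.
Antenna path inoperative [OR]: Standby tracking receiver faulted=occurs, #1 antenna drive lost=not, #2 ACU is out=occurs, Reserve encoder offline=occurs → at least one input occurs → occurs.
Transmit chain down [AND]: Waveguide switch trips=occurs, Antenna path inoperative=occurs, B modem fails=occurs → all inputs occur → occurs.
Power amp inoperative [AND]: Backup chain unavailable=not, Lower LO source lost=occurs, Transmit chain down=occurs → not all inputs occur → does not occur.
Modem stage down [AND]: Feed stuck=occurs, Redundant HPA 2 degraded=occurs, South upconverter 2 is inoperative=occurs, Standby LO source 2 trips=occurs → all inputs occur → occurs.
Satellite uplink lost [AND]: Power amp inoperative=not, Modem stage down=occurs → not all inputs occur → does not occur.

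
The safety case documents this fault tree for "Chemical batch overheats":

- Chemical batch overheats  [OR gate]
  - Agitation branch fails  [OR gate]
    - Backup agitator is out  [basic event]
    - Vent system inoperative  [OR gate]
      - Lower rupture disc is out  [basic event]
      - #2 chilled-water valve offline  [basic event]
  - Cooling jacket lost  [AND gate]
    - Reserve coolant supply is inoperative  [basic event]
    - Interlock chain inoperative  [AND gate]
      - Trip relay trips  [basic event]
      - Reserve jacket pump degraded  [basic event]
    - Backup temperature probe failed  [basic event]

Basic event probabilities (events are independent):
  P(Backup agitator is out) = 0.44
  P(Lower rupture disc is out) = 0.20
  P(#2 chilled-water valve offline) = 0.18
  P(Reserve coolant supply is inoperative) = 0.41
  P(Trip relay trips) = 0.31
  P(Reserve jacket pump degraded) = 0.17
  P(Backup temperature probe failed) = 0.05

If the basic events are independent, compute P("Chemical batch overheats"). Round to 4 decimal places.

P(Vent system inoperative) [OR] = 1 − (1−0.20) × (1−0.18) = 0.344000
P(Agitation branch fails) [OR] = 1 − (1−0.44) × (1−0.344000) = 0.632640
P(Interlock chain inoperative) [AND] = 0.31 × 0.17 = 0.052700
P(Cooling jacket lost) [AND] = 0.41 × 0.052700 × 0.05 = 0.001080
P(Chemical batch overheats) [OR] = 1 − (1−0.632640) × (1−0.001080) = 0.633037
Rounded to 4 decimal places: P(Chemical batch overheats) ≈ 0.6330.

0.6330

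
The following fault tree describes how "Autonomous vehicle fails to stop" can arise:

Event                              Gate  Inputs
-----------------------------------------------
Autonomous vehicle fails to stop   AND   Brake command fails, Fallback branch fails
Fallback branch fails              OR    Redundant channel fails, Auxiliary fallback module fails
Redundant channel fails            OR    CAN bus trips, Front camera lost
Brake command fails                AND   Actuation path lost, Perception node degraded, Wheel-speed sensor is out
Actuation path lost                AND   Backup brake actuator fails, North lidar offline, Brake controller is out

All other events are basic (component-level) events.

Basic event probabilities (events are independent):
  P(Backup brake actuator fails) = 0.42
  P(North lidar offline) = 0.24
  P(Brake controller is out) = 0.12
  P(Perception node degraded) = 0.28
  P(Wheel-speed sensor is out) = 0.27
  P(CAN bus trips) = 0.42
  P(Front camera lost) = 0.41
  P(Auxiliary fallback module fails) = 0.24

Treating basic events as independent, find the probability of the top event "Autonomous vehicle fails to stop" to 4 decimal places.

0.0007

P(Actuation path lost) [AND] = 0.42 × 0.24 × 0.12 = 0.012096
P(Brake command fails) [AND] = 0.012096 × 0.28 × 0.27 = 0.000914
P(Redundant channel fails) [OR] = 1 − (1−0.42) × (1−0.41) = 0.657800
P(Fallback branch fails) [OR] = 1 − (1−0.657800) × (1−0.24) = 0.739928
P(Autonomous vehicle fails to stop) [AND] = 0.000914 × 0.739928 = 0.000676
Rounded to 4 decimal places: P(Autonomous vehicle fails to stop) ≈ 0.0007.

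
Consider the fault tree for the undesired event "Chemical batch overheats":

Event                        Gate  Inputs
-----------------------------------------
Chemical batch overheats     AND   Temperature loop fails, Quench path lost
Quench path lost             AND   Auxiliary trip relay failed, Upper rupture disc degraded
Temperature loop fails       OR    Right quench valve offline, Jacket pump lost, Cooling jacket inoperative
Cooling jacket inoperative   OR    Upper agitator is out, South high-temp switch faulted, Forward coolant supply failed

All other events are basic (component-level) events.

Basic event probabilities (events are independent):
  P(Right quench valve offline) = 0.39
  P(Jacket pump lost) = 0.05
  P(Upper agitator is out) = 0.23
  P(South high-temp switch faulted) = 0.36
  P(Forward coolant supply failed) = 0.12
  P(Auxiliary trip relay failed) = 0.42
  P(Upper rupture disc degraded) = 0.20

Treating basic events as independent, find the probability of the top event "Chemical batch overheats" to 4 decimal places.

P(Cooling jacket inoperative) [OR] = 1 − (1−0.23) × (1−0.36) × (1−0.12) = 0.566336
P(Temperature loop fails) [OR] = 1 − (1−0.39) × (1−0.05) × (1−0.566336) = 0.748692
P(Quench path lost) [AND] = 0.42 × 0.20 = 0.084000
P(Chemical batch overheats) [AND] = 0.748692 × 0.084000 = 0.062890
Rounded to 4 decimal places: P(Chemical batch overheats) ≈ 0.0629.

0.0629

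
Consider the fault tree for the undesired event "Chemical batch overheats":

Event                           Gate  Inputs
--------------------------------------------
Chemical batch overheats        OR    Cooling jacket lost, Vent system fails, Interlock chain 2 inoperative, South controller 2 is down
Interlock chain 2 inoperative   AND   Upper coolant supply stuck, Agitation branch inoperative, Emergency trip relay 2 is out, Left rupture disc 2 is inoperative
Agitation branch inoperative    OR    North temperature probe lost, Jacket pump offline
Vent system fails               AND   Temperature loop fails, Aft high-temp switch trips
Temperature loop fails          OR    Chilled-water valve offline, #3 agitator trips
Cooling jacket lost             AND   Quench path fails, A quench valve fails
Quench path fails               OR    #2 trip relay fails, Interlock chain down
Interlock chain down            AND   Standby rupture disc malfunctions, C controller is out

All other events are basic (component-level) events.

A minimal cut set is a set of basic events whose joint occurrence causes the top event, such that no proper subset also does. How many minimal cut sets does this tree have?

Interlock chain down [AND]: one cut set from each child combined → 1 × 1 = 1 cut set(s).
Quench path fails [OR]: union of children's cut sets → 2 cut set(s).
Cooling jacket lost [AND]: one cut set from each child combined → 2 × 1 = 2 cut set(s).
Temperature loop fails [OR]: union of children's cut sets → 2 cut set(s).
Vent system fails [AND]: one cut set from each child combined → 2 × 1 = 2 cut set(s).
Agitation branch inoperative [OR]: union of children's cut sets → 2 cut set(s).
Interlock chain 2 inoperative [AND]: one cut set from each child combined → 1 × 2 × 1 × 1 = 2 cut set(s).
Chemical batch overheats [OR]: union of children's cut sets → 7 cut set(s).
Minimal cut sets: {#2 trip relay fails, A quench valve fails}; {A quench valve fails, C controller is out, Standby rupture disc malfunctions}; {Aft high-temp switch trips, Chilled-water valve offline}; {#3 agitator trips, Aft high-temp switch trips}; {Emergency trip relay 2 is out, Left rupture disc 2 is inoperative, North temperature probe lost, Upper coolant supply stuck}; {Emergency trip relay 2 is out, Jacket pump offline, Left rupture disc 2 is inoperative, Upper coolant supply stuck}; {South controller 2 is down}.

7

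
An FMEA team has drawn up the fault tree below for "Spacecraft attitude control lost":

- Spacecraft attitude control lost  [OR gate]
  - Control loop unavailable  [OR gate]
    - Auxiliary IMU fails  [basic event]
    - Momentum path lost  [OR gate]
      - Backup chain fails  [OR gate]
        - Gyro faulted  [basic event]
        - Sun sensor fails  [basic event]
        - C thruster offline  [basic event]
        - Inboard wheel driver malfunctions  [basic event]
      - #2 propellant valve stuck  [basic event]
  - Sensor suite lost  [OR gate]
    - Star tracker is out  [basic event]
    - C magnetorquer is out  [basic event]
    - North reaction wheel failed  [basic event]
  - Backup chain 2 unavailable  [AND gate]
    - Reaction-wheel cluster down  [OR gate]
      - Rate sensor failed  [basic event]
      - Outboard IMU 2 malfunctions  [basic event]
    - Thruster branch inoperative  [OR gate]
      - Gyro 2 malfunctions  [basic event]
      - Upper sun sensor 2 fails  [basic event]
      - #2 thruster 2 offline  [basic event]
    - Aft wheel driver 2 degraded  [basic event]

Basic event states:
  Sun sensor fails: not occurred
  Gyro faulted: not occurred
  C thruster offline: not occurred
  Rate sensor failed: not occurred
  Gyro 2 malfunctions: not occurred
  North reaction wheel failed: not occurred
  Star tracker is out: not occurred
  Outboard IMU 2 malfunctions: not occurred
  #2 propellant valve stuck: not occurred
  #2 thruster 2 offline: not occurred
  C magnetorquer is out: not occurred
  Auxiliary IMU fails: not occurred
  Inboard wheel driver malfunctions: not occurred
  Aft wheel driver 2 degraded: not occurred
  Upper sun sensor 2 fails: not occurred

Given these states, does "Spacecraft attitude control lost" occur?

Backup chain fails [OR]: Gyro faulted=not, Sun sensor fails=not, C thruster offline=not, Inboard wheel driver malfunctions=not → no input occurs → does not occur.
Momentum path lost [OR]: Backup chain fails=not, #2 propellant valve stuck=not → no input occurs → does not occur.
Control loop unavailable [OR]: Auxiliary IMU fails=not, Momentum path lost=not → no input occurs → does not occur.
Sensor suite lost [OR]: Star tracker is out=not, C magnetorquer is out=not, North reaction wheel failed=not → no input occurs → does not occur.
Reaction-wheel cluster down [OR]: Rate sensor failed=not, Outboard IMU 2 malfunctions=not → no input occurs → does not occur.
Thruster branch inoperative [OR]: Gyro 2 malfunctions=not, Upper sun sensor 2 fails=not, #2 thruster 2 offline=not → no input occurs → does not occur.
Backup chain 2 unavailable [AND]: Reaction-wheel cluster down=not, Thruster branch inoperative=not, Aft wheel driver 2 degraded=not → not all inputs occur → does not occur.
Spacecraft attitude control lost [OR]: Control loop unavailable=not, Sensor suite lost=not, Backup chain 2 unavailable=not → no input occurs → does not occur.

No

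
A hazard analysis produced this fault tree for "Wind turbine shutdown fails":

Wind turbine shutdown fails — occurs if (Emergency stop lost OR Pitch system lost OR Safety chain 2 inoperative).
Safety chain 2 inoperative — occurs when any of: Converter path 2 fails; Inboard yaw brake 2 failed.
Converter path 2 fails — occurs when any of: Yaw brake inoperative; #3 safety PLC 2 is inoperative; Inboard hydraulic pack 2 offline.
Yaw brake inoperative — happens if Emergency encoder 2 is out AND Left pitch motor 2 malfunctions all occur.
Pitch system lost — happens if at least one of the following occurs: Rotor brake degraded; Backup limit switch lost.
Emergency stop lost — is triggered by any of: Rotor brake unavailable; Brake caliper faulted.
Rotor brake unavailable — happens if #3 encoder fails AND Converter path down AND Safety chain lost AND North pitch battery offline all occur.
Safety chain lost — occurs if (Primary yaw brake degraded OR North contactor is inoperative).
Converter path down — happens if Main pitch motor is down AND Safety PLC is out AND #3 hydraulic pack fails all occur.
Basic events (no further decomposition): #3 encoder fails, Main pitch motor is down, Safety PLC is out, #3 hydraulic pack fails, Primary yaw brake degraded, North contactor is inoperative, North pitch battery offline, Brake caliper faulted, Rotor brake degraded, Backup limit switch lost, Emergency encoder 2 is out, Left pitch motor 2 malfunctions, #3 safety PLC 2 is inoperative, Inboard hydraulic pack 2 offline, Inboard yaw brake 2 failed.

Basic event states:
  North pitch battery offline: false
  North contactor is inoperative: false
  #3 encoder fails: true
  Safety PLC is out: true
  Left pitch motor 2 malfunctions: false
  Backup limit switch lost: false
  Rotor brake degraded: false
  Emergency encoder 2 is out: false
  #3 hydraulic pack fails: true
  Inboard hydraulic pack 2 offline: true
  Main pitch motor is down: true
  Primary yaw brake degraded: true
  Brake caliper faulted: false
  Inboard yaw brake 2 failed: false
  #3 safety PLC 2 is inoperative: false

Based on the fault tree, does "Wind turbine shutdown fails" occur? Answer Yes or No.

Yes

Converter path down [AND]: Main pitch motor is down=occurs, Safety PLC is out=occurs, #3 hydraulic pack fails=occurs → all inputs occur → occurs.
Safety chain lost [OR]: Primary yaw brake degraded=occurs, North contactor is inoperative=not → at least one input occurs → occurs.
Rotor brake unavailable [AND]: #3 encoder fails=occurs, Converter path down=occurs, Safety chain lost=occurs, North pitch battery offline=not → not all inputs occur → does not occur.
Emergency stop lost [OR]: Rotor brake unavailable=not, Brake caliper faulted=not → no input occurs → does not occur.
Pitch system lost [OR]: Rotor brake degraded=not, Backup limit switch lost=not → no input occurs → does not occur.
Yaw brake inoperative [AND]: Emergency encoder 2 is out=not, Left pitch motor 2 malfunctions=not → not all inputs occur → does not occur.
Converter path 2 fails [OR]: Yaw brake inoperative=not, #3 safety PLC 2 is inoperative=not, Inboard hydraulic pack 2 offline=occurs → at least one input occurs → occurs.
Safety chain 2 inoperative [OR]: Converter path 2 fails=occurs, Inboard yaw brake 2 failed=not → at least one input occurs → occurs.
Wind turbine shutdown fails [OR]: Emergency stop lost=not, Pitch system lost=not, Safety chain 2 inoperative=occurs → at least one input occurs → occurs.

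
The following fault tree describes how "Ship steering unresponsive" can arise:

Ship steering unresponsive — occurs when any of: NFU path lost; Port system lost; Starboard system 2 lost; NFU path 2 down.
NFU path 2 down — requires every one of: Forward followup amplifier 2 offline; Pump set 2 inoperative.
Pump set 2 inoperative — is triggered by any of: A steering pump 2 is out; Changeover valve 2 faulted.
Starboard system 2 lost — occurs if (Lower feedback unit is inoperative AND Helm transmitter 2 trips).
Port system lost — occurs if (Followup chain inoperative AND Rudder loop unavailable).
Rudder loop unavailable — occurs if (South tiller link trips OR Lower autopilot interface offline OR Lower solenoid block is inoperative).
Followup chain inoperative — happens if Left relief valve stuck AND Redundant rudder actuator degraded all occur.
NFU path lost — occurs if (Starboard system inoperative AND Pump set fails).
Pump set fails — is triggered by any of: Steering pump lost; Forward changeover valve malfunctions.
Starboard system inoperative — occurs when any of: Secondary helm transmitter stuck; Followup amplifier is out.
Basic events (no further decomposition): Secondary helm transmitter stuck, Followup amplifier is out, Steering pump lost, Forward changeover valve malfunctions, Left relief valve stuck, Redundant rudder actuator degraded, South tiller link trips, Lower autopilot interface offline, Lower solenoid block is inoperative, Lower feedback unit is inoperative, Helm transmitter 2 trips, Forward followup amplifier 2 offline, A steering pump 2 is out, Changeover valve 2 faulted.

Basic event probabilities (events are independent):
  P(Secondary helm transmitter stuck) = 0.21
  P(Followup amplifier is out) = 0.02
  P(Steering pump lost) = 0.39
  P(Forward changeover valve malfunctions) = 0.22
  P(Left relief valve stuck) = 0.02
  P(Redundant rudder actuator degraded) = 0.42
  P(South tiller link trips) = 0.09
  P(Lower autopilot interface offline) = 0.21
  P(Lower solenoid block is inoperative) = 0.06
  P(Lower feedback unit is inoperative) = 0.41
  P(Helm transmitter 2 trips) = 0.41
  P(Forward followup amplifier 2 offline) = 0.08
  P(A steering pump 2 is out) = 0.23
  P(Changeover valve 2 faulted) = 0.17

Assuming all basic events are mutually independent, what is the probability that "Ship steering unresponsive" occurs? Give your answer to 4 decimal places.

0.2897

P(Starboard system inoperative) [OR] = 1 − (1−0.21) × (1−0.02) = 0.225800
P(Pump set fails) [OR] = 1 − (1−0.39) × (1−0.22) = 0.524200
P(NFU path lost) [AND] = 0.225800 × 0.524200 = 0.118364
P(Followup chain inoperative) [AND] = 0.02 × 0.42 = 0.008400
P(Rudder loop unavailable) [OR] = 1 − (1−0.09) × (1−0.21) × (1−0.06) = 0.324234
P(Port system lost) [AND] = 0.008400 × 0.324234 = 0.002724
P(Starboard system 2 lost) [AND] = 0.41 × 0.41 = 0.168100
P(Pump set 2 inoperative) [OR] = 1 − (1−0.23) × (1−0.17) = 0.360900
P(NFU path 2 down) [AND] = 0.08 × 0.360900 = 0.028872
P(Ship steering unresponsive) [OR] = 1 − (1−0.118364) × (1−0.002724) × (1−0.168100) × (1−0.028872) = 0.289683
Rounded to 4 decimal places: P(Ship steering unresponsive) ≈ 0.2897.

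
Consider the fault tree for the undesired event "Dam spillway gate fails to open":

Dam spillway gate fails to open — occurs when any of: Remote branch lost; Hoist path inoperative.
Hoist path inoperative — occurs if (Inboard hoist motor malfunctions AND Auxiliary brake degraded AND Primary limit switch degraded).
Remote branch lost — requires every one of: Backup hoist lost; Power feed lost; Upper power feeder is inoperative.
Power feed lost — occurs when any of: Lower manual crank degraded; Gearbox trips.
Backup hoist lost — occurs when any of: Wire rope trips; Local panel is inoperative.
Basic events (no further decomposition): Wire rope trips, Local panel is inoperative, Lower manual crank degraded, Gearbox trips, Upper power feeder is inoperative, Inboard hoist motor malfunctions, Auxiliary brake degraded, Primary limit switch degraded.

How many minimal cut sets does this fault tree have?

5

Backup hoist lost [OR]: union of children's cut sets → 2 cut set(s).
Power feed lost [OR]: union of children's cut sets → 2 cut set(s).
Remote branch lost [AND]: one cut set from each child combined → 2 × 2 × 1 = 4 cut set(s).
Hoist path inoperative [AND]: one cut set from each child combined → 1 × 1 × 1 = 1 cut set(s).
Dam spillway gate fails to open [OR]: union of children's cut sets → 5 cut set(s).
Minimal cut sets: {Lower manual crank degraded, Upper power feeder is inoperative, Wire rope trips}; {Gearbox trips, Upper power feeder is inoperative, Wire rope trips}; {Local panel is inoperative, Lower manual crank degraded, Upper power feeder is inoperative}; {Gearbox trips, Local panel is inoperative, Upper power feeder is inoperative}; {Auxiliary brake degraded, Inboard hoist motor malfunctions, Primary limit switch degraded}.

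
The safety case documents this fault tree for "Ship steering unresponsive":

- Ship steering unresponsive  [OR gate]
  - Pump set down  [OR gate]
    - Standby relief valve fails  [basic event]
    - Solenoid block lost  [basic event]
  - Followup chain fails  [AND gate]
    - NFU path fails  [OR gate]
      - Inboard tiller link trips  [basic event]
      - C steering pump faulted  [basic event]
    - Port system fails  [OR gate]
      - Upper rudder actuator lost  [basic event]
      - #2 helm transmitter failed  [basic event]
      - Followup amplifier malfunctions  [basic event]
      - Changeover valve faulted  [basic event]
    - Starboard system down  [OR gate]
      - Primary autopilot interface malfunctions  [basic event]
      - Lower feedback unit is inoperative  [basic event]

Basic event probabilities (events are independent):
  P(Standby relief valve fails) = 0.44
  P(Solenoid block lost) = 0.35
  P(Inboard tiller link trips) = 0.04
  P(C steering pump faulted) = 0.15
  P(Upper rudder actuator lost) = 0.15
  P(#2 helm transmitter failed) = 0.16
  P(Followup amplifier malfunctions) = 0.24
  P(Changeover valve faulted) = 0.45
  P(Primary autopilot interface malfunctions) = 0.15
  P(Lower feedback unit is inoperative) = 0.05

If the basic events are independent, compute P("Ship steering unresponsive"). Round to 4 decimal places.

P(Pump set down) [OR] = 1 − (1−0.44) × (1−0.35) = 0.636000
P(NFU path fails) [OR] = 1 − (1−0.04) × (1−0.15) = 0.184000
P(Port system fails) [OR] = 1 − (1−0.15) × (1−0.16) × (1−0.24) × (1−0.45) = 0.701548
P(Starboard system down) [OR] = 1 − (1−0.15) × (1−0.05) = 0.192500
P(Followup chain fails) [AND] = 0.184000 × 0.701548 × 0.192500 = 0.024849
P(Ship steering unresponsive) [OR] = 1 − (1−0.636000) × (1−0.024849) = 0.645045
Rounded to 4 decimal places: P(Ship steering unresponsive) ≈ 0.6450.

0.6450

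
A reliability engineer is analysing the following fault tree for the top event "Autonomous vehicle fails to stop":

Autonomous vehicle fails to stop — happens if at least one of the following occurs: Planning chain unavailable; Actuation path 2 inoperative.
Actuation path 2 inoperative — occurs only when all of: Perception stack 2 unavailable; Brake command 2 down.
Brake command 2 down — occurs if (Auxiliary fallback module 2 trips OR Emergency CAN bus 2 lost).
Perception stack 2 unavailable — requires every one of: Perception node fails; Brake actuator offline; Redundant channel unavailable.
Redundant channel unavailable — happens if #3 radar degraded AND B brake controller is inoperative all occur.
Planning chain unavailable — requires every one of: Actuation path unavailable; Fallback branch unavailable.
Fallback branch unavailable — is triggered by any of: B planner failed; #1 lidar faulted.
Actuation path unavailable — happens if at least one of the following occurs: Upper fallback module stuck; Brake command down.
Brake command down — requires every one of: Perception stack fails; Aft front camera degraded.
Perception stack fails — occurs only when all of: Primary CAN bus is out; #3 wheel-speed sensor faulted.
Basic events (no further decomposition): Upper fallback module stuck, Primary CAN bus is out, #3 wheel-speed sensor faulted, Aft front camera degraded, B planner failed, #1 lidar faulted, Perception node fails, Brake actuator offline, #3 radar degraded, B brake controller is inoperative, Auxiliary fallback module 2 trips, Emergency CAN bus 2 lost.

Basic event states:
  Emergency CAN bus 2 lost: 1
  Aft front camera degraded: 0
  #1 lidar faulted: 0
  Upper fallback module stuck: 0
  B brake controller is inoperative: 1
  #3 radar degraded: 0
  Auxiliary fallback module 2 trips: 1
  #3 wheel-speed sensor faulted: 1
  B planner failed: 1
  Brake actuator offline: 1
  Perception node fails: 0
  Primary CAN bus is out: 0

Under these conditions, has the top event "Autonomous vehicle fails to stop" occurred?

Perception stack fails [AND]: Primary CAN bus is out=not, #3 wheel-speed sensor faulted=occurs → not all inputs occur → does not occur.
Brake command down [AND]: Perception stack fails=not, Aft front camera degraded=not → not all inputs occur → does not occur.
Actuation path unavailable [OR]: Upper fallback module stuck=not, Brake command down=not → no input occurs → does not occur.
Fallback branch unavailable [OR]: B planner failed=occurs, #1 lidar faulted=not → at least one input occurs → occurs.
Planning chain unavailable [AND]: Actuation path unavailable=not, Fallback branch unavailable=occurs → not all inputs occur → does not occur.
Redundant channel unavailable [AND]: #3 radar degraded=not, B brake controller is inoperative=occurs → not all inputs occur → does not occur.
Perception stack 2 unavailable [AND]: Perception node fails=not, Brake actuator offline=occurs, Redundant channel unavailable=not → not all inputs occur → does not occur.
Brake command 2 down [OR]: Auxiliary fallback module 2 trips=occurs, Emergency CAN bus 2 lost=occurs → at least one input occurs → occurs.
Actuation path 2 inoperative [AND]: Perception stack 2 unavailable=not, Brake command 2 down=occurs → not all inputs occur → does not occur.
Autonomous vehicle fails to stop [OR]: Planning chain unavailable=not, Actuation path 2 inoperative=not → no input occurs → does not occur.

No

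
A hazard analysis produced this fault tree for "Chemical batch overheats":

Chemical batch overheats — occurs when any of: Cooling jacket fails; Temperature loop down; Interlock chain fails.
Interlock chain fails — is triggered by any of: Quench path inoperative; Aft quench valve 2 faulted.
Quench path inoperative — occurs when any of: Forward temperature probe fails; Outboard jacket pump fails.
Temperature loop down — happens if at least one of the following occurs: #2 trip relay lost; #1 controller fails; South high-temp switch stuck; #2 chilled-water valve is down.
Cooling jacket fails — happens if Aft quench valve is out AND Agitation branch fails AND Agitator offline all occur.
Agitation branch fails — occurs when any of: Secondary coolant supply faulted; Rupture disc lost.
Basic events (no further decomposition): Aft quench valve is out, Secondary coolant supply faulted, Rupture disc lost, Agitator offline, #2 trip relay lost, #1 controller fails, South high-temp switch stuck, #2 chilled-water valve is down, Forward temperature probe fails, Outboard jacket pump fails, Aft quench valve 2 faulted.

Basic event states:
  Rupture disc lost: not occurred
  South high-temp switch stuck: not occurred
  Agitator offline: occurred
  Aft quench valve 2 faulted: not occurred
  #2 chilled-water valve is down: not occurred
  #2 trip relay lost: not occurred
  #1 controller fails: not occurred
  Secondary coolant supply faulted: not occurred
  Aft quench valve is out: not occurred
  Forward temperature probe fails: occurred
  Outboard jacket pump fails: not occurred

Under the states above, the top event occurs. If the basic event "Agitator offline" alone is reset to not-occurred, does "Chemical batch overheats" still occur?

Yes

Counterfactual: set "Agitator offline" to not occurred.
Agitation branch fails [OR]: Secondary coolant supply faulted=not, Rupture disc lost=not → no input occurs → does not occur.
Cooling jacket fails [AND]: Aft quench valve is out=not, Agitation branch fails=not, Agitator offline=not → not all inputs occur → does not occur.
Temperature loop down [OR]: #2 trip relay lost=not, #1 controller fails=not, South high-temp switch stuck=not, #2 chilled-water valve is down=not → no input occurs → does not occur.
Quench path inoperative [OR]: Forward temperature probe fails=occurs, Outboard jacket pump fails=not → at least one input occurs → occurs.
Interlock chain fails [OR]: Quench path inoperative=occurs, Aft quench valve 2 faulted=not → at least one input occurs → occurs.
Chemical batch overheats [OR]: Cooling jacket fails=not, Temperature loop down=not, Interlock chain fails=occurs → at least one input occurs → occurs.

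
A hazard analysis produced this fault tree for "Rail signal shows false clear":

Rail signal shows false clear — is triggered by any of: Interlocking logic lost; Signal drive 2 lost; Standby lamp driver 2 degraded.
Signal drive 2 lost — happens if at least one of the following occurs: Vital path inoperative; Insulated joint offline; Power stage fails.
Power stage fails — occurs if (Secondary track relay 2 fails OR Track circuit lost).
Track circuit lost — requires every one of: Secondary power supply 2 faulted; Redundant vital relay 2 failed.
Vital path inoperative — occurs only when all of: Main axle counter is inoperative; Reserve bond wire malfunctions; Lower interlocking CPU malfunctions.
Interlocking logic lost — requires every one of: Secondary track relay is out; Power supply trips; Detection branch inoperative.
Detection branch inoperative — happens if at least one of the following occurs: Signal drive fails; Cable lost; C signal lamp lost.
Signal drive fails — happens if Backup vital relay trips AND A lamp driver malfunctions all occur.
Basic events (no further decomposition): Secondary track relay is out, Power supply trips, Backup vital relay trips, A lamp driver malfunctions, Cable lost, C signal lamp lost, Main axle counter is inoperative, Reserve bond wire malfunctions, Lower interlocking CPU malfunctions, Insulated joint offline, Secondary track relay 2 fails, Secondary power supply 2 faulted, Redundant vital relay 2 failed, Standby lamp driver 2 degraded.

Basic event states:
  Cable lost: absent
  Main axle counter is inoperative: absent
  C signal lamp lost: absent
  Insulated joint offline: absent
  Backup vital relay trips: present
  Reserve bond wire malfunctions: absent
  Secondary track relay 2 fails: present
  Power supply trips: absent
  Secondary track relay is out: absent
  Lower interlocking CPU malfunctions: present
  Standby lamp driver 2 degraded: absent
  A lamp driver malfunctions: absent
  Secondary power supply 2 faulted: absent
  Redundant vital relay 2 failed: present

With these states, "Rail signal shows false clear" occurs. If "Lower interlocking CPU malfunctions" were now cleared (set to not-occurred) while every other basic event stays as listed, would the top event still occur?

Yes

Counterfactual: set "Lower interlocking CPU malfunctions" to not occurred.
Signal drive fails [AND]: Backup vital relay trips=occurs, A lamp driver malfunctions=not → not all inputs occur → does not occur.
Detection branch inoperative [OR]: Signal drive fails=not, Cable lost=not, C signal lamp lost=not → no input occurs → does not occur.
Interlocking logic lost [AND]: Secondary track relay is out=not, Power supply trips=not, Detection branch inoperative=not → not all inputs occur → does not occur.
Vital path inoperative [AND]: Main axle counter is inoperative=not, Reserve bond wire malfunctions=not, Lower interlocking CPU malfunctions=not → not all inputs occur → does not occur.
Track circuit lost [AND]: Secondary power supply 2 faulted=not, Redundant vital relay 2 failed=occurs → not all inputs occur → does not occur.
Power stage fails [OR]: Secondary track relay 2 fails=occurs, Track circuit lost=not → at least one input occurs → occurs.
Signal drive 2 lost [OR]: Vital path inoperative=not, Insulated joint offline=not, Power stage fails=occurs → at least one input occurs → occurs.
Rail signal shows false clear [OR]: Interlocking logic lost=not, Signal drive 2 lost=occurs, Standby lamp driver 2 degraded=not → at least one input occurs → occurs.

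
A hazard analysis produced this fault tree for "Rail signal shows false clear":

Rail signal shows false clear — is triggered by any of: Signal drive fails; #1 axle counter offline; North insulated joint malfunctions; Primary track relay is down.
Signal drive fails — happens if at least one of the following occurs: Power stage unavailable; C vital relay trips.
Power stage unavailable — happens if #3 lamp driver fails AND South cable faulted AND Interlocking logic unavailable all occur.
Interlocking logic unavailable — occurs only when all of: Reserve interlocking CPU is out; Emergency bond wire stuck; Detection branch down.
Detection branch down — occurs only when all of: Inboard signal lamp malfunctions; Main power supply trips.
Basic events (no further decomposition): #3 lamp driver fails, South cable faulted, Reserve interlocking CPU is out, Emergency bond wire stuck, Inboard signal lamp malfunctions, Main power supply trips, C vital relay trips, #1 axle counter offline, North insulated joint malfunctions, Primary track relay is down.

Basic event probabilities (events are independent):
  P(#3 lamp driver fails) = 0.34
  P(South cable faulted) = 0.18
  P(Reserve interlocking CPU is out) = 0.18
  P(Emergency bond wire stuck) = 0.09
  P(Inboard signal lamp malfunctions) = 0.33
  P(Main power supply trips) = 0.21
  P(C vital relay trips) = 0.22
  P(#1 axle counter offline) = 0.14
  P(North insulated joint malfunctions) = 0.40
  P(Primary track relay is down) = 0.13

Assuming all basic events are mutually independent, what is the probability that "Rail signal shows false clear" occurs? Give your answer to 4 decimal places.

P(Detection branch down) [AND] = 0.33 × 0.21 = 0.069300
P(Interlocking logic unavailable) [AND] = 0.18 × 0.09 × 0.069300 = 0.001123
P(Power stage unavailable) [AND] = 0.34 × 0.18 × 0.001123 = 0.000069
P(Signal drive fails) [OR] = 1 − (1−0.000069) × (1−0.22) = 0.220054
P(Rail signal shows false clear) [OR] = 1 − (1−0.220054) × (1−0.14) × (1−0.40) × (1−0.13) = 0.649867
Rounded to 4 decimal places: P(Rail signal shows false clear) ≈ 0.6499.

0.6499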